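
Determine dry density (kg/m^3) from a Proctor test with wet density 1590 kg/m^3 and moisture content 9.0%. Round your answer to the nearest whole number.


Step 1: Dry density = wet density / (1 + w/100)
Step 2: Dry density = 1590 / (1 + 9.0/100)
Step 3: Dry density = 1590 / 1.09
Step 4: Dry density = 1459 kg/m^3

1459


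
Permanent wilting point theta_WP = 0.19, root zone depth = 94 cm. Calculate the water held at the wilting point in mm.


Step 1: Water (mm) = theta_WP * depth * 10
Step 2: Water = 0.19 * 94 * 10
Step 3: Water = 178.6 mm

178.6


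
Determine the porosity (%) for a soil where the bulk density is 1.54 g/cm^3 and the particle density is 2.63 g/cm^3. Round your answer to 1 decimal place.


Step 1: Formula: n = 100 * (1 - BD / PD)
Step 2: n = 100 * (1 - 1.54 / 2.63)
Step 3: n = 100 * (1 - 0.58555)
Step 4: n = 41.4%

41.4


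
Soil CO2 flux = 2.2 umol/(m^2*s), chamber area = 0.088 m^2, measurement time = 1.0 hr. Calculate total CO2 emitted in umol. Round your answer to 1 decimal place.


Step 1: Convert time to seconds: 1.0 hr * 3600 = 3600.0 s
Step 2: Total = flux * area * time_s
Step 3: Total = 2.2 * 0.088 * 3600.0
Step 4: Total = 697.0 umol

697.0


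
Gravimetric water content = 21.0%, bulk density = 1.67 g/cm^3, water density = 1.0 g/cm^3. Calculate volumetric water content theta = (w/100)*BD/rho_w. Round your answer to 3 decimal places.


Step 1: theta = (w / 100) * BD / rho_w
Step 2: theta = (21.0 / 100) * 1.67 / 1.0
Step 3: theta = 0.21 * 1.67
Step 4: theta = 0.351

0.351


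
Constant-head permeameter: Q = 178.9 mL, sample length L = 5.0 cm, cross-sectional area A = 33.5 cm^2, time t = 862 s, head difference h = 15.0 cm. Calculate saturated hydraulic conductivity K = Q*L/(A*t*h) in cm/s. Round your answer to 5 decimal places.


Step 1: K = Q * L / (A * t * h)
Step 2: Numerator = 178.9 * 5.0 = 894.5
Step 3: Denominator = 33.5 * 862 * 15.0 = 433155.0
Step 4: K = 894.5 / 433155.0 = 0.00207 cm/s

0.00207


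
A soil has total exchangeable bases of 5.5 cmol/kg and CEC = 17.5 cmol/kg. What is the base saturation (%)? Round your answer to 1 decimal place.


Step 1: BS = 100 * (sum of bases) / CEC
Step 2: BS = 100 * 5.5 / 17.5
Step 3: BS = 31.4%

31.4


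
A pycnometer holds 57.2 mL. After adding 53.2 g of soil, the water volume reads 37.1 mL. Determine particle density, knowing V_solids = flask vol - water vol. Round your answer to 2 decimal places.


Step 1: Volume of solids = flask volume - water volume with soil
Step 2: V_solids = 57.2 - 37.1 = 20.1 mL
Step 3: Particle density = mass / V_solids = 53.2 / 20.1 = 2.65 g/cm^3

2.65


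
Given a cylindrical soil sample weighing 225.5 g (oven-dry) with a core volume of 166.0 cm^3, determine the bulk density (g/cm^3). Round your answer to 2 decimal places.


Step 1: Identify the formula: BD = dry mass / volume
Step 2: Substitute values: BD = 225.5 / 166.0
Step 3: BD = 1.36 g/cm^3

1.36


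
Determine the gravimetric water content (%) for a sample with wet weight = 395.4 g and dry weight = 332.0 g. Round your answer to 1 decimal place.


Step 1: Water mass = wet - dry = 395.4 - 332.0 = 63.4 g
Step 2: w = 100 * water mass / dry mass
Step 3: w = 100 * 63.4 / 332.0 = 19.1%

19.1


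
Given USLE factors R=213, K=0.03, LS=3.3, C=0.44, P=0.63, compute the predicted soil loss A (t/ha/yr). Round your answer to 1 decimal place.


Step 1: A = R * K * LS * C * P
Step 2: R * K = 213 * 0.03 = 6.39
Step 3: (R*K) * LS = 6.39 * 3.3 = 21.087
Step 4: * C * P = 21.087 * 0.44 * 0.63 = 5.8
Step 5: A = 5.8 t/(ha*yr)

5.8


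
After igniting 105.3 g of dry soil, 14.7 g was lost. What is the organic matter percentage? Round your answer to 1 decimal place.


Step 1: OM% = 100 * LOI / sample mass
Step 2: OM = 100 * 14.7 / 105.3
Step 3: OM = 14.0%

14.0


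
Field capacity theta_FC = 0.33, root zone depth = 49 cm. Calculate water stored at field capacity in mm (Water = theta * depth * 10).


Step 1: Water (mm) = theta_FC * depth (cm) * 10
Step 2: Water = 0.33 * 49 * 10
Step 3: Water = 161.7 mm

161.7


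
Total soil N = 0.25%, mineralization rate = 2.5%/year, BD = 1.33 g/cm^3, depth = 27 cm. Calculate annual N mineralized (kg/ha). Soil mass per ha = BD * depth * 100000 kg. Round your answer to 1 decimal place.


Step 1: Soil mass per ha = BD * depth * 100000 = 1.33 * 27 * 100000 = 3591000 kg
Step 2: Total N pool = soil mass * N%/100 = 3591000 * 0.25/100 = 8977.5 kg/ha
Step 3: N mineralized = N pool * rate%/100 = 8977.5 * 2.5/100 = 224.4 kg/ha/yr

224.4


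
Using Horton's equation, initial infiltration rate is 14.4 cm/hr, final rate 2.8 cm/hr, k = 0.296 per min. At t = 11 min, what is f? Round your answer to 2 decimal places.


Step 1: f = fc + (f0 - fc) * exp(-k * t)
Step 2: exp(-0.296 * 11) = 0.038542
Step 3: f = 2.8 + (14.4 - 2.8) * 0.038542
Step 4: f = 2.8 + 11.6 * 0.038542
Step 5: f = 3.25 cm/hr

3.25


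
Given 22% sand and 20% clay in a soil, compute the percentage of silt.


Step 1: sand + silt + clay = 100%
Step 2: silt = 100 - sand - clay
Step 3: silt = 100 - 22 - 20
Step 4: silt = 58%

58


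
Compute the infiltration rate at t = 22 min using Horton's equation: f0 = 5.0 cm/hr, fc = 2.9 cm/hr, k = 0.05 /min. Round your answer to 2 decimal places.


Step 1: f = fc + (f0 - fc) * exp(-k * t)
Step 2: exp(-0.05 * 22) = 0.332871
Step 3: f = 2.9 + (5.0 - 2.9) * 0.332871
Step 4: f = 2.9 + 2.1 * 0.332871
Step 5: f = 3.6 cm/hr

3.6


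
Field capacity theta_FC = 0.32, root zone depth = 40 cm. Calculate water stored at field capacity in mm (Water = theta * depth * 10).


Step 1: Water (mm) = theta_FC * depth (cm) * 10
Step 2: Water = 0.32 * 40 * 10
Step 3: Water = 128.0 mm

128.0


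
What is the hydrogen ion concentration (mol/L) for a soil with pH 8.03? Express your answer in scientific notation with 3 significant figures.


Step 1: [H+] = 10^(-pH)
Step 2: [H+] = 10^(-8.03)
Step 3: [H+] = 9.33e-09 mol/L

9.33e-09


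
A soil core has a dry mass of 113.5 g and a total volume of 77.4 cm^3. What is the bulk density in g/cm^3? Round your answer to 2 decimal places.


Step 1: Identify the formula: BD = dry mass / volume
Step 2: Substitute values: BD = 113.5 / 77.4
Step 3: BD = 1.47 g/cm^3

1.47


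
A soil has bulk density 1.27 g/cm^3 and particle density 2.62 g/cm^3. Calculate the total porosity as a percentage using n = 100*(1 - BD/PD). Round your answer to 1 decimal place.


Step 1: Formula: n = 100 * (1 - BD / PD)
Step 2: n = 100 * (1 - 1.27 / 2.62)
Step 3: n = 100 * (1 - 0.48473)
Step 4: n = 51.5%

51.5


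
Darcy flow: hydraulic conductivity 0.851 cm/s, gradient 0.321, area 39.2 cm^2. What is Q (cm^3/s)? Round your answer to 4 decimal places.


Step 1: Apply Darcy's law: Q = K * i * A
Step 2: Q = 0.851 * 0.321 * 39.2
Step 3: Q = 10.7083 cm^3/s

10.7083


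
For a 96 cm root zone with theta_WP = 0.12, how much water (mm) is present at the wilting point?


Step 1: Water (mm) = theta_WP * depth * 10
Step 2: Water = 0.12 * 96 * 10
Step 3: Water = 115.2 mm

115.2


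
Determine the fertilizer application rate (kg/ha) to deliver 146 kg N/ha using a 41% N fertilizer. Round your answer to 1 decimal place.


Step 1: Fertilizer rate = target N / (N content / 100)
Step 2: Rate = 146 / (41 / 100)
Step 3: Rate = 146 / 0.41
Step 4: Rate = 356.1 kg/ha

356.1


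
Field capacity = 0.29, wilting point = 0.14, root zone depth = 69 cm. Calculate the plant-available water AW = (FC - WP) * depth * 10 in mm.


Step 1: Available water = (FC - WP) * depth * 10
Step 2: AW = (0.29 - 0.14) * 69 * 10
Step 3: AW = 0.15 * 69 * 10
Step 4: AW = 103.5 mm

103.5


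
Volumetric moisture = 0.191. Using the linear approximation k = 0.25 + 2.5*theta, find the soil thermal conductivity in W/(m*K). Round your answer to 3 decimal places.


Step 1: k = 0.25 + 2.5 * theta
Step 2: k = 0.25 + 2.5 * 0.191
Step 3: k = 0.25 + 0.478
Step 4: k = 0.728 W/(m*K)

0.728


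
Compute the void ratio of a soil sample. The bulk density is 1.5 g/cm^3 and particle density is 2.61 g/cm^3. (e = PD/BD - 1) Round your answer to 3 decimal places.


Step 1: e = PD / BD - 1
Step 2: e = 2.61 / 1.5 - 1
Step 3: e = 1.74 - 1
Step 4: e = 0.74

0.74


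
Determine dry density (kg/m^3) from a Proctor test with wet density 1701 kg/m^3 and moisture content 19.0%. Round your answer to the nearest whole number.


Step 1: Dry density = wet density / (1 + w/100)
Step 2: Dry density = 1701 / (1 + 19.0/100)
Step 3: Dry density = 1701 / 1.19
Step 4: Dry density = 1429 kg/m^3

1429


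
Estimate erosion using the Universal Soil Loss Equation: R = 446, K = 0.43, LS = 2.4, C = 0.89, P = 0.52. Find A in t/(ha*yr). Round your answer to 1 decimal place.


Step 1: A = R * K * LS * C * P
Step 2: R * K = 446 * 0.43 = 191.78
Step 3: (R*K) * LS = 191.78 * 2.4 = 460.272
Step 4: * C * P = 460.272 * 0.89 * 0.52 = 213.0
Step 5: A = 213.0 t/(ha*yr)

213.0


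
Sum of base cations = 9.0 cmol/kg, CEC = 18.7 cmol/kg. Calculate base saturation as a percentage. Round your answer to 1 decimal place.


Step 1: BS = 100 * (sum of bases) / CEC
Step 2: BS = 100 * 9.0 / 18.7
Step 3: BS = 48.1%

48.1


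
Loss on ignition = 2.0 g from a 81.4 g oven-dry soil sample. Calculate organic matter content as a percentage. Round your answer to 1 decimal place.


Step 1: OM% = 100 * LOI / sample mass
Step 2: OM = 100 * 2.0 / 81.4
Step 3: OM = 2.5%

2.5


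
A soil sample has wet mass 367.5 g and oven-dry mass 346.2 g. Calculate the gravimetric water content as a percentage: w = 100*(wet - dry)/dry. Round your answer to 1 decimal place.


Step 1: Water mass = wet - dry = 367.5 - 346.2 = 21.3 g
Step 2: w = 100 * water mass / dry mass
Step 3: w = 100 * 21.3 / 346.2 = 6.2%

6.2


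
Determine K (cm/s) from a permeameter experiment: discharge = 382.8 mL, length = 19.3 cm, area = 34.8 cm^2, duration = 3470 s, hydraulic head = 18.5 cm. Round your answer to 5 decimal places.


Step 1: K = Q * L / (A * t * h)
Step 2: Numerator = 382.8 * 19.3 = 7388.04
Step 3: Denominator = 34.8 * 3470 * 18.5 = 2233986.0
Step 4: K = 7388.04 / 2233986.0 = 0.00331 cm/s

0.00331


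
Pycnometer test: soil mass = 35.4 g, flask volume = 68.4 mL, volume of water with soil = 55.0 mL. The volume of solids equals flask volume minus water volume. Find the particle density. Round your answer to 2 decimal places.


Step 1: Volume of solids = flask volume - water volume with soil
Step 2: V_solids = 68.4 - 55.0 = 13.4 mL
Step 3: Particle density = mass / V_solids = 35.4 / 13.4 = 2.64 g/cm^3

2.64


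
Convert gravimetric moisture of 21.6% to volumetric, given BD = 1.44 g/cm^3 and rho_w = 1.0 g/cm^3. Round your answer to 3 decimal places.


Step 1: theta = (w / 100) * BD / rho_w
Step 2: theta = (21.6 / 100) * 1.44 / 1.0
Step 3: theta = 0.216 * 1.44
Step 4: theta = 0.311

0.311


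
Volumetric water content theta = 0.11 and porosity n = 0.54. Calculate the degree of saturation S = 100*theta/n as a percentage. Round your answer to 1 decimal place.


Step 1: S = 100 * theta_v / n
Step 2: S = 100 * 0.11 / 0.54
Step 3: S = 20.4%

20.4


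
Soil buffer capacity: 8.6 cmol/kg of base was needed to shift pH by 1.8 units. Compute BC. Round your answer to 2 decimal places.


Step 1: BC = change in base / change in pH
Step 2: BC = 8.6 / 1.8
Step 3: BC = 4.78 cmol/(kg*pH unit)

4.78


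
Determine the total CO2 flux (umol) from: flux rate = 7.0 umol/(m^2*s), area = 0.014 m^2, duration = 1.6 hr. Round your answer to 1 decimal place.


Step 1: Convert time to seconds: 1.6 hr * 3600 = 5760.0 s
Step 2: Total = flux * area * time_s
Step 3: Total = 7.0 * 0.014 * 5760.0
Step 4: Total = 564.5 umol

564.5


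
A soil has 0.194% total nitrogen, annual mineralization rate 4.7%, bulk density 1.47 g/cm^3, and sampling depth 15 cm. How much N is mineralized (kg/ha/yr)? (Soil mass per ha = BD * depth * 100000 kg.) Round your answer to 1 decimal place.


Step 1: Soil mass per ha = BD * depth * 100000 = 1.47 * 15 * 100000 = 2205000 kg
Step 2: Total N pool = soil mass * N%/100 = 2205000 * 0.194/100 = 4277.7 kg/ha
Step 3: N mineralized = N pool * rate%/100 = 4277.7 * 4.7/100 = 201.1 kg/ha/yr

201.1


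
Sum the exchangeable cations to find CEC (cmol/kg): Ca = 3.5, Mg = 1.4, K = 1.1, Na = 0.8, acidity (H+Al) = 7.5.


Step 1: CEC = Ca + Mg + K + Na + (H+Al)
Step 2: CEC = 3.5 + 1.4 + 1.1 + 0.8 + 7.5
Step 3: CEC = 14.3 cmol/kg

14.3


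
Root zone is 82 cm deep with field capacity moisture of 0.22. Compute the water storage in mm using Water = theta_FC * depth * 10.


Step 1: Water (mm) = theta_FC * depth (cm) * 10
Step 2: Water = 0.22 * 82 * 10
Step 3: Water = 180.4 mm

180.4


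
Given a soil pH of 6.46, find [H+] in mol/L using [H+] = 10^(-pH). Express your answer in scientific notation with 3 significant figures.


Step 1: [H+] = 10^(-pH)
Step 2: [H+] = 10^(-6.46)
Step 3: [H+] = 3.47e-07 mol/L

3.47e-07


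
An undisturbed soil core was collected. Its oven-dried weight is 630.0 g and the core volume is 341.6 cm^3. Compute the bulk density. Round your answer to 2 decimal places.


Step 1: Identify the formula: BD = dry mass / volume
Step 2: Substitute values: BD = 630.0 / 341.6
Step 3: BD = 1.84 g/cm^3

1.84


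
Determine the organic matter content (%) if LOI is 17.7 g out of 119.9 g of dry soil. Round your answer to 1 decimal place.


Step 1: OM% = 100 * LOI / sample mass
Step 2: OM = 100 * 17.7 / 119.9
Step 3: OM = 14.8%

14.8


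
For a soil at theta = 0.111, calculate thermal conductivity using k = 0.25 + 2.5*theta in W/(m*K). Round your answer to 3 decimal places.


Step 1: k = 0.25 + 2.5 * theta
Step 2: k = 0.25 + 2.5 * 0.111
Step 3: k = 0.25 + 0.278
Step 4: k = 0.528 W/(m*K)

0.528


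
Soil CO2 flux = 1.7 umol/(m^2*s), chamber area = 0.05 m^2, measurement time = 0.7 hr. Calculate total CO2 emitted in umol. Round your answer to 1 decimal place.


Step 1: Convert time to seconds: 0.7 hr * 3600 = 2520.0 s
Step 2: Total = flux * area * time_s
Step 3: Total = 1.7 * 0.05 * 2520.0
Step 4: Total = 214.2 umol

214.2


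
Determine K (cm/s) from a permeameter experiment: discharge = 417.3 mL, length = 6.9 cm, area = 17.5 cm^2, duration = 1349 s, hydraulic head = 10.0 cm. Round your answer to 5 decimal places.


Step 1: K = Q * L / (A * t * h)
Step 2: Numerator = 417.3 * 6.9 = 2879.37
Step 3: Denominator = 17.5 * 1349 * 10.0 = 236075.0
Step 4: K = 2879.37 / 236075.0 = 0.0122 cm/s

0.0122


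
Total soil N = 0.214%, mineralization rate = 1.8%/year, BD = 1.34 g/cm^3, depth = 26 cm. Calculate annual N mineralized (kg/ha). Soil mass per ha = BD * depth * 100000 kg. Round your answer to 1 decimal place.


Step 1: Soil mass per ha = BD * depth * 100000 = 1.34 * 26 * 100000 = 3484000 kg
Step 2: Total N pool = soil mass * N%/100 = 3484000 * 0.214/100 = 7455.76 kg/ha
Step 3: N mineralized = N pool * rate%/100 = 7455.76 * 1.8/100 = 134.2 kg/ha/yr

134.2


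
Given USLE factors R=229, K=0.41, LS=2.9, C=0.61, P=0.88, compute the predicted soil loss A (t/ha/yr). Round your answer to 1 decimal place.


Step 1: A = R * K * LS * C * P
Step 2: R * K = 229 * 0.41 = 93.89
Step 3: (R*K) * LS = 93.89 * 2.9 = 272.281
Step 4: * C * P = 272.281 * 0.61 * 0.88 = 146.2
Step 5: A = 146.2 t/(ha*yr)

146.2


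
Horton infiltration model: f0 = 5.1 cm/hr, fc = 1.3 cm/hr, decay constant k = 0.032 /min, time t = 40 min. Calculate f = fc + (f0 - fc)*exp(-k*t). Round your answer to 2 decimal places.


Step 1: f = fc + (f0 - fc) * exp(-k * t)
Step 2: exp(-0.032 * 40) = 0.278037
Step 3: f = 1.3 + (5.1 - 1.3) * 0.278037
Step 4: f = 1.3 + 3.8 * 0.278037
Step 5: f = 2.36 cm/hr

2.36


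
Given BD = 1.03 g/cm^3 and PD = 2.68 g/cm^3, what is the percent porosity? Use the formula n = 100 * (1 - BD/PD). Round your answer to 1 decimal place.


Step 1: Formula: n = 100 * (1 - BD / PD)
Step 2: n = 100 * (1 - 1.03 / 2.68)
Step 3: n = 100 * (1 - 0.38433)
Step 4: n = 61.6%

61.6


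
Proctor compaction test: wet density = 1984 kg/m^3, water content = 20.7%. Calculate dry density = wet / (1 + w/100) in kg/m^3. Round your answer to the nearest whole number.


Step 1: Dry density = wet density / (1 + w/100)
Step 2: Dry density = 1984 / (1 + 20.7/100)
Step 3: Dry density = 1984 / 1.207
Step 4: Dry density = 1644 kg/m^3

1644


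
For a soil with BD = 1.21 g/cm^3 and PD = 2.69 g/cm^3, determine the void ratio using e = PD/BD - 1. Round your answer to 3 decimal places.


Step 1: e = PD / BD - 1
Step 2: e = 2.69 / 1.21 - 1
Step 3: e = 2.22314 - 1
Step 4: e = 1.223

1.223


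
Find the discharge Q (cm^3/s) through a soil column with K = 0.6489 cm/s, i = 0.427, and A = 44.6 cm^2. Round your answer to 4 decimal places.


Step 1: Apply Darcy's law: Q = K * i * A
Step 2: Q = 0.6489 * 0.427 * 44.6
Step 3: Q = 12.3578 cm^3/s

12.3578


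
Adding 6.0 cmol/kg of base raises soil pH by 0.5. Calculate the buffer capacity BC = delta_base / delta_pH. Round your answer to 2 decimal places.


Step 1: BC = change in base / change in pH
Step 2: BC = 6.0 / 0.5
Step 3: BC = 12.0 cmol/(kg*pH unit)

12.0


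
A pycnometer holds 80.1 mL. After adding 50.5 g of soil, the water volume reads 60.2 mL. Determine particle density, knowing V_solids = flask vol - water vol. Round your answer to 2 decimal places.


Step 1: Volume of solids = flask volume - water volume with soil
Step 2: V_solids = 80.1 - 60.2 = 19.9 mL
Step 3: Particle density = mass / V_solids = 50.5 / 19.9 = 2.54 g/cm^3

2.54


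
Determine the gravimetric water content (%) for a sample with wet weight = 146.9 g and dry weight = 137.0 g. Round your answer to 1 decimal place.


Step 1: Water mass = wet - dry = 146.9 - 137.0 = 9.9 g
Step 2: w = 100 * water mass / dry mass
Step 3: w = 100 * 9.9 / 137.0 = 7.2%

7.2


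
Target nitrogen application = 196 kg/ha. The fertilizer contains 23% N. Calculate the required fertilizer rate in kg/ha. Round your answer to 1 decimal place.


Step 1: Fertilizer rate = target N / (N content / 100)
Step 2: Rate = 196 / (23 / 100)
Step 3: Rate = 196 / 0.23
Step 4: Rate = 852.2 kg/ha

852.2


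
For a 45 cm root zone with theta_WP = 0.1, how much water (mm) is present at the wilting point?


Step 1: Water (mm) = theta_WP * depth * 10
Step 2: Water = 0.1 * 45 * 10
Step 3: Water = 45.0 mm

45.0


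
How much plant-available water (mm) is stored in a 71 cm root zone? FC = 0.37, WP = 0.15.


Step 1: Available water = (FC - WP) * depth * 10
Step 2: AW = (0.37 - 0.15) * 71 * 10
Step 3: AW = 0.22 * 71 * 10
Step 4: AW = 156.2 mm

156.2


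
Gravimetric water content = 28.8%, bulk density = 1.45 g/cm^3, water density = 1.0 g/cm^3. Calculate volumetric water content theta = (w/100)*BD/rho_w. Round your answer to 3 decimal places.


Step 1: theta = (w / 100) * BD / rho_w
Step 2: theta = (28.8 / 100) * 1.45 / 1.0
Step 3: theta = 0.288 * 1.45
Step 4: theta = 0.418

0.418


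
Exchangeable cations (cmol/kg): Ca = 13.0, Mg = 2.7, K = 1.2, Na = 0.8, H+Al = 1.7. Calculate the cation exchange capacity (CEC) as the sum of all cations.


Step 1: CEC = Ca + Mg + K + Na + (H+Al)
Step 2: CEC = 13.0 + 2.7 + 1.2 + 0.8 + 1.7
Step 3: CEC = 19.4 cmol/kg

19.4


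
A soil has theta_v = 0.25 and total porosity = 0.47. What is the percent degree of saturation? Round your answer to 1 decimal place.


Step 1: S = 100 * theta_v / n
Step 2: S = 100 * 0.25 / 0.47
Step 3: S = 53.2%

53.2


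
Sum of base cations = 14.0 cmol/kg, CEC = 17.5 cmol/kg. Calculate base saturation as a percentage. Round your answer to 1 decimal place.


Step 1: BS = 100 * (sum of bases) / CEC
Step 2: BS = 100 * 14.0 / 17.5
Step 3: BS = 80.0%

80.0


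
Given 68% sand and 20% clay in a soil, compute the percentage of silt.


Step 1: sand + silt + clay = 100%
Step 2: silt = 100 - sand - clay
Step 3: silt = 100 - 68 - 20
Step 4: silt = 12%

12


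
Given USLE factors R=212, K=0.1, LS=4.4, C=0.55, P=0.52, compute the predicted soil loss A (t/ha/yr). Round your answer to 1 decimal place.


Step 1: A = R * K * LS * C * P
Step 2: R * K = 212 * 0.1 = 21.2
Step 3: (R*K) * LS = 21.2 * 4.4 = 93.28
Step 4: * C * P = 93.28 * 0.55 * 0.52 = 26.7
Step 5: A = 26.7 t/(ha*yr)

26.7


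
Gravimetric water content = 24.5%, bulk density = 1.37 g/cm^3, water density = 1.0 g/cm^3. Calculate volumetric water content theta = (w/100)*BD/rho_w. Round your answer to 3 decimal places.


Step 1: theta = (w / 100) * BD / rho_w
Step 2: theta = (24.5 / 100) * 1.37 / 1.0
Step 3: theta = 0.245 * 1.37
Step 4: theta = 0.336

0.336


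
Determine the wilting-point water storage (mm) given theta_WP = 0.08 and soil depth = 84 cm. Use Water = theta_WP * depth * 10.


Step 1: Water (mm) = theta_WP * depth * 10
Step 2: Water = 0.08 * 84 * 10
Step 3: Water = 67.2 mm

67.2


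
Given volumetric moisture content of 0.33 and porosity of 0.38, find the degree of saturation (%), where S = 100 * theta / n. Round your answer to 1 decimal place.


Step 1: S = 100 * theta_v / n
Step 2: S = 100 * 0.33 / 0.38
Step 3: S = 86.8%

86.8


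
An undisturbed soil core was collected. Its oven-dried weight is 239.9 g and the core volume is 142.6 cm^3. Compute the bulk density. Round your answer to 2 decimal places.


Step 1: Identify the formula: BD = dry mass / volume
Step 2: Substitute values: BD = 239.9 / 142.6
Step 3: BD = 1.68 g/cm^3

1.68


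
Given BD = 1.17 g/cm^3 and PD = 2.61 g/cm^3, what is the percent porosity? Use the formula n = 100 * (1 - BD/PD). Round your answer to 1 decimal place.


Step 1: Formula: n = 100 * (1 - BD / PD)
Step 2: n = 100 * (1 - 1.17 / 2.61)
Step 3: n = 100 * (1 - 0.44828)
Step 4: n = 55.2%

55.2


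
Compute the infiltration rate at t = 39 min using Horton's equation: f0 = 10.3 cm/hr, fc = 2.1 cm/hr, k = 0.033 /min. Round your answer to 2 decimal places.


Step 1: f = fc + (f0 - fc) * exp(-k * t)
Step 2: exp(-0.033 * 39) = 0.276098
Step 3: f = 2.1 + (10.3 - 2.1) * 0.276098
Step 4: f = 2.1 + 8.2 * 0.276098
Step 5: f = 4.36 cm/hr

4.36


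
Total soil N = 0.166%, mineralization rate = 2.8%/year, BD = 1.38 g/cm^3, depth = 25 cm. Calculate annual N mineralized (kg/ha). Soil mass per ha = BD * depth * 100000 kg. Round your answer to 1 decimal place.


Step 1: Soil mass per ha = BD * depth * 100000 = 1.38 * 25 * 100000 = 3450000 kg
Step 2: Total N pool = soil mass * N%/100 = 3450000 * 0.166/100 = 5727.0 kg/ha
Step 3: N mineralized = N pool * rate%/100 = 5727.0 * 2.8/100 = 160.4 kg/ha/yr

160.4


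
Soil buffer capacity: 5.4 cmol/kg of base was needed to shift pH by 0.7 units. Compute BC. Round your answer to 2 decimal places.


Step 1: BC = change in base / change in pH
Step 2: BC = 5.4 / 0.7
Step 3: BC = 7.71 cmol/(kg*pH unit)

7.71


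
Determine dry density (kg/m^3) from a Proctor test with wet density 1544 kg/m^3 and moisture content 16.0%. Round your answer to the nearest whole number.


Step 1: Dry density = wet density / (1 + w/100)
Step 2: Dry density = 1544 / (1 + 16.0/100)
Step 3: Dry density = 1544 / 1.16
Step 4: Dry density = 1331 kg/m^3

1331


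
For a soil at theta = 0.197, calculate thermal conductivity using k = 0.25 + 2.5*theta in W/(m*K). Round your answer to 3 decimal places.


Step 1: k = 0.25 + 2.5 * theta
Step 2: k = 0.25 + 2.5 * 0.197
Step 3: k = 0.25 + 0.493
Step 4: k = 0.743 W/(m*K)

0.743


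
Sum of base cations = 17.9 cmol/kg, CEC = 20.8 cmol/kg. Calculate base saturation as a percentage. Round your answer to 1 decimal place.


Step 1: BS = 100 * (sum of bases) / CEC
Step 2: BS = 100 * 17.9 / 20.8
Step 3: BS = 86.1%

86.1


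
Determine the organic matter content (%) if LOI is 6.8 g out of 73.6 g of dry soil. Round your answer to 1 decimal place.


Step 1: OM% = 100 * LOI / sample mass
Step 2: OM = 100 * 6.8 / 73.6
Step 3: OM = 9.2%

9.2


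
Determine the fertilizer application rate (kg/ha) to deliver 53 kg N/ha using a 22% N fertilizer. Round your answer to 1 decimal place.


Step 1: Fertilizer rate = target N / (N content / 100)
Step 2: Rate = 53 / (22 / 100)
Step 3: Rate = 53 / 0.22
Step 4: Rate = 240.9 kg/ha

240.9


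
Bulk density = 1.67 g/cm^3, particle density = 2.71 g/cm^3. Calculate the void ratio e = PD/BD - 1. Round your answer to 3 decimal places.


Step 1: e = PD / BD - 1
Step 2: e = 2.71 / 1.67 - 1
Step 3: e = 1.62275 - 1
Step 4: e = 0.623

0.623


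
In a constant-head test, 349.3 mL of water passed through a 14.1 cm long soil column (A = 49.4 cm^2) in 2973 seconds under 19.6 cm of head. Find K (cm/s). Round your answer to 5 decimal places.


Step 1: K = Q * L / (A * t * h)
Step 2: Numerator = 349.3 * 14.1 = 4925.13
Step 3: Denominator = 49.4 * 2973 * 19.6 = 2878577.52
Step 4: K = 4925.13 / 2878577.52 = 0.00171 cm/s

0.00171


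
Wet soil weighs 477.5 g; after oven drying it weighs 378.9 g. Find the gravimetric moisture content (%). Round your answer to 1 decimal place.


Step 1: Water mass = wet - dry = 477.5 - 378.9 = 98.6 g
Step 2: w = 100 * water mass / dry mass
Step 3: w = 100 * 98.6 / 378.9 = 26.0%

26.0


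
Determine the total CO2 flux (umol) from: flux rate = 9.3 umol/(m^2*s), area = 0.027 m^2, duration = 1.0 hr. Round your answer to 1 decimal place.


Step 1: Convert time to seconds: 1.0 hr * 3600 = 3600.0 s
Step 2: Total = flux * area * time_s
Step 3: Total = 9.3 * 0.027 * 3600.0
Step 4: Total = 904.0 umol

904.0


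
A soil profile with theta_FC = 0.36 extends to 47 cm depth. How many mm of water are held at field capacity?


Step 1: Water (mm) = theta_FC * depth (cm) * 10
Step 2: Water = 0.36 * 47 * 10
Step 3: Water = 169.2 mm

169.2


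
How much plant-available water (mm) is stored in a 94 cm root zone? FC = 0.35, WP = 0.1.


Step 1: Available water = (FC - WP) * depth * 10
Step 2: AW = (0.35 - 0.1) * 94 * 10
Step 3: AW = 0.25 * 94 * 10
Step 4: AW = 235.0 mm

235.0


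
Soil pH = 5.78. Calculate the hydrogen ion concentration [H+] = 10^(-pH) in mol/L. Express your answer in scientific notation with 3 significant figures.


Step 1: [H+] = 10^(-pH)
Step 2: [H+] = 10^(-5.78)
Step 3: [H+] = 1.66e-06 mol/L

1.66e-06


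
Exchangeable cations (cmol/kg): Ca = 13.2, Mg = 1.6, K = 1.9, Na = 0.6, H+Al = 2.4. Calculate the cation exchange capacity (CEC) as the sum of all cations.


Step 1: CEC = Ca + Mg + K + Na + (H+Al)
Step 2: CEC = 13.2 + 1.6 + 1.9 + 0.6 + 2.4
Step 3: CEC = 19.7 cmol/kg

19.7


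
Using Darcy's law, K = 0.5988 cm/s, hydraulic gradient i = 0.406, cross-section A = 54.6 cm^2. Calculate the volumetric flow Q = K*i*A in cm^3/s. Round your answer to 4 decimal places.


Step 1: Apply Darcy's law: Q = K * i * A
Step 2: Q = 0.5988 * 0.406 * 54.6
Step 3: Q = 13.274 cm^3/s

13.274


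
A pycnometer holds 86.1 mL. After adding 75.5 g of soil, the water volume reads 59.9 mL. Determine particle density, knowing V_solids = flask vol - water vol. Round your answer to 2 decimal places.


Step 1: Volume of solids = flask volume - water volume with soil
Step 2: V_solids = 86.1 - 59.9 = 26.2 mL
Step 3: Particle density = mass / V_solids = 75.5 / 26.2 = 2.88 g/cm^3

2.88


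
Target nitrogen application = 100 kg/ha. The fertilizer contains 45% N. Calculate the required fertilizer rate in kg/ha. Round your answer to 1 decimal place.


Step 1: Fertilizer rate = target N / (N content / 100)
Step 2: Rate = 100 / (45 / 100)
Step 3: Rate = 100 / 0.45
Step 4: Rate = 222.2 kg/ha

222.2


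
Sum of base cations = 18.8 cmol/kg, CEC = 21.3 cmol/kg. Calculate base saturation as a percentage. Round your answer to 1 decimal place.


Step 1: BS = 100 * (sum of bases) / CEC
Step 2: BS = 100 * 18.8 / 21.3
Step 3: BS = 88.3%

88.3


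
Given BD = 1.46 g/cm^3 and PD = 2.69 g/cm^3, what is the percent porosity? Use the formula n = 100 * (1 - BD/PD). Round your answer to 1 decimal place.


Step 1: Formula: n = 100 * (1 - BD / PD)
Step 2: n = 100 * (1 - 1.46 / 2.69)
Step 3: n = 100 * (1 - 0.54275)
Step 4: n = 45.7%

45.7


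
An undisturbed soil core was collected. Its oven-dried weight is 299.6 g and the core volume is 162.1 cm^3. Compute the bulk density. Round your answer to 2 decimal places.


Step 1: Identify the formula: BD = dry mass / volume
Step 2: Substitute values: BD = 299.6 / 162.1
Step 3: BD = 1.85 g/cm^3

1.85


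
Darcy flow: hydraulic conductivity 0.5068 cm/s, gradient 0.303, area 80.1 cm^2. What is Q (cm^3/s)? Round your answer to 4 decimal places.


Step 1: Apply Darcy's law: Q = K * i * A
Step 2: Q = 0.5068 * 0.303 * 80.1
Step 3: Q = 12.3002 cm^3/s

12.3002


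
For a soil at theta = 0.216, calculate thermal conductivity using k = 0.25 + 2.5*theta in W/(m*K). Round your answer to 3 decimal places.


Step 1: k = 0.25 + 2.5 * theta
Step 2: k = 0.25 + 2.5 * 0.216
Step 3: k = 0.25 + 0.54
Step 4: k = 0.79 W/(m*K)

0.79


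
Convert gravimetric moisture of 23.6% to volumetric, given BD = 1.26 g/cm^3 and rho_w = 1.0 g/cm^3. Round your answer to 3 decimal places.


Step 1: theta = (w / 100) * BD / rho_w
Step 2: theta = (23.6 / 100) * 1.26 / 1.0
Step 3: theta = 0.236 * 1.26
Step 4: theta = 0.297

0.297


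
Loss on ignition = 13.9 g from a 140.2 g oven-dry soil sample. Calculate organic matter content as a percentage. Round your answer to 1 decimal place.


Step 1: OM% = 100 * LOI / sample mass
Step 2: OM = 100 * 13.9 / 140.2
Step 3: OM = 9.9%

9.9


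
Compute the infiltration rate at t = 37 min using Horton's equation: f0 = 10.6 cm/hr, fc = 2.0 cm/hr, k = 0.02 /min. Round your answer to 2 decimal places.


Step 1: f = fc + (f0 - fc) * exp(-k * t)
Step 2: exp(-0.02 * 37) = 0.477114
Step 3: f = 2.0 + (10.6 - 2.0) * 0.477114
Step 4: f = 2.0 + 8.6 * 0.477114
Step 5: f = 6.1 cm/hr

6.1


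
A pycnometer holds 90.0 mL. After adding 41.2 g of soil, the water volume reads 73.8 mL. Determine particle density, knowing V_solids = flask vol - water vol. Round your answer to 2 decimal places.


Step 1: Volume of solids = flask volume - water volume with soil
Step 2: V_solids = 90.0 - 73.8 = 16.2 mL
Step 3: Particle density = mass / V_solids = 41.2 / 16.2 = 2.54 g/cm^3

2.54


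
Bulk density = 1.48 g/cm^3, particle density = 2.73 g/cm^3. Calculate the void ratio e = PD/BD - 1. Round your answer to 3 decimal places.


Step 1: e = PD / BD - 1
Step 2: e = 2.73 / 1.48 - 1
Step 3: e = 1.84459 - 1
Step 4: e = 0.845

0.845


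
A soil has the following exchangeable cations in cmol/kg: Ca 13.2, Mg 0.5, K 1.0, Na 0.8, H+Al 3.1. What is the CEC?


Step 1: CEC = Ca + Mg + K + Na + (H+Al)
Step 2: CEC = 13.2 + 0.5 + 1.0 + 0.8 + 3.1
Step 3: CEC = 18.6 cmol/kg

18.6


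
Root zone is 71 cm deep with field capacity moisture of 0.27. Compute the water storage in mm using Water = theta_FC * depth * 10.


Step 1: Water (mm) = theta_FC * depth (cm) * 10
Step 2: Water = 0.27 * 71 * 10
Step 3: Water = 191.7 mm

191.7


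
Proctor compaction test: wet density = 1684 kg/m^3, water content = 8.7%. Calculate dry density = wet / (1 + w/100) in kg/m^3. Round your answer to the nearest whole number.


Step 1: Dry density = wet density / (1 + w/100)
Step 2: Dry density = 1684 / (1 + 8.7/100)
Step 3: Dry density = 1684 / 1.087
Step 4: Dry density = 1549 kg/m^3

1549


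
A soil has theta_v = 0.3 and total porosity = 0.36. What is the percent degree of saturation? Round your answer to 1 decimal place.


Step 1: S = 100 * theta_v / n
Step 2: S = 100 * 0.3 / 0.36
Step 3: S = 83.3%

83.3


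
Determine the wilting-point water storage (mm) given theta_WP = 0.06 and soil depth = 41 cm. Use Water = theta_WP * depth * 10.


Step 1: Water (mm) = theta_WP * depth * 10
Step 2: Water = 0.06 * 41 * 10
Step 3: Water = 24.6 mm

24.6


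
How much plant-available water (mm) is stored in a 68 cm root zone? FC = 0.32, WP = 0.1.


Step 1: Available water = (FC - WP) * depth * 10
Step 2: AW = (0.32 - 0.1) * 68 * 10
Step 3: AW = 0.22 * 68 * 10
Step 4: AW = 149.6 mm

149.6


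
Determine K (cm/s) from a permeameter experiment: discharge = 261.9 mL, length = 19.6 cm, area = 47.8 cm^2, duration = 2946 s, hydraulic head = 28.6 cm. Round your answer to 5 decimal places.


Step 1: K = Q * L / (A * t * h)
Step 2: Numerator = 261.9 * 19.6 = 5133.24
Step 3: Denominator = 47.8 * 2946 * 28.6 = 4027417.68
Step 4: K = 5133.24 / 4027417.68 = 0.00127 cm/s

0.00127


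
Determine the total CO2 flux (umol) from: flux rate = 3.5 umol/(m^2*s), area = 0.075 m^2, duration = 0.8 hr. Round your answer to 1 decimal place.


Step 1: Convert time to seconds: 0.8 hr * 3600 = 2880.0 s
Step 2: Total = flux * area * time_s
Step 3: Total = 3.5 * 0.075 * 2880.0
Step 4: Total = 756.0 umol

756.0


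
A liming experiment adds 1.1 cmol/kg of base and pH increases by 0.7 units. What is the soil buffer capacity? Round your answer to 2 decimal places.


Step 1: BC = change in base / change in pH
Step 2: BC = 1.1 / 0.7
Step 3: BC = 1.57 cmol/(kg*pH unit)

1.57


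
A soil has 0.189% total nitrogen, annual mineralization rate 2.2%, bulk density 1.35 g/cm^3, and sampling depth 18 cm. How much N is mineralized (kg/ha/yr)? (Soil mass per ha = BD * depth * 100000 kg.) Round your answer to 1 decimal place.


Step 1: Soil mass per ha = BD * depth * 100000 = 1.35 * 18 * 100000 = 2430000 kg
Step 2: Total N pool = soil mass * N%/100 = 2430000 * 0.189/100 = 4592.7 kg/ha
Step 3: N mineralized = N pool * rate%/100 = 4592.7 * 2.2/100 = 101.0 kg/ha/yr

101.0


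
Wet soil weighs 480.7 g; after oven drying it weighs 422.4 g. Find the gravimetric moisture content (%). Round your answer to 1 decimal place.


Step 1: Water mass = wet - dry = 480.7 - 422.4 = 58.3 g
Step 2: w = 100 * water mass / dry mass
Step 3: w = 100 * 58.3 / 422.4 = 13.8%

13.8


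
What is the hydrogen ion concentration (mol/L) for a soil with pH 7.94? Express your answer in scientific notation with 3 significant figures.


Step 1: [H+] = 10^(-pH)
Step 2: [H+] = 10^(-7.94)
Step 3: [H+] = 1.15e-08 mol/L

1.15e-08


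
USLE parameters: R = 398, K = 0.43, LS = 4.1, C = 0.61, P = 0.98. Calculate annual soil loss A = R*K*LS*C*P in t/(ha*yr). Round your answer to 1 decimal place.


Step 1: A = R * K * LS * C * P
Step 2: R * K = 398 * 0.43 = 171.14
Step 3: (R*K) * LS = 171.14 * 4.1 = 701.674
Step 4: * C * P = 701.674 * 0.61 * 0.98 = 419.5
Step 5: A = 419.5 t/(ha*yr)

419.5


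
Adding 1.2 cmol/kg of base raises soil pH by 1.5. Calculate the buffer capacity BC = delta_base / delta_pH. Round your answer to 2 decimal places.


Step 1: BC = change in base / change in pH
Step 2: BC = 1.2 / 1.5
Step 3: BC = 0.8 cmol/(kg*pH unit)

0.8


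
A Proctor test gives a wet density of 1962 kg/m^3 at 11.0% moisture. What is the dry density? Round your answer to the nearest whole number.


Step 1: Dry density = wet density / (1 + w/100)
Step 2: Dry density = 1962 / (1 + 11.0/100)
Step 3: Dry density = 1962 / 1.11
Step 4: Dry density = 1768 kg/m^3

1768


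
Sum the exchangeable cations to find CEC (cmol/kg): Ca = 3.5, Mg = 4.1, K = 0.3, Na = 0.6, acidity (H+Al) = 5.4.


Step 1: CEC = Ca + Mg + K + Na + (H+Al)
Step 2: CEC = 3.5 + 4.1 + 0.3 + 0.6 + 5.4
Step 3: CEC = 13.9 cmol/kg

13.9


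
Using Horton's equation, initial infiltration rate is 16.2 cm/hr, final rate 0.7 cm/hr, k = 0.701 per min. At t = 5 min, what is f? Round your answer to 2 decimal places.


Step 1: f = fc + (f0 - fc) * exp(-k * t)
Step 2: exp(-0.701 * 5) = 0.030047
Step 3: f = 0.7 + (16.2 - 0.7) * 0.030047
Step 4: f = 0.7 + 15.5 * 0.030047
Step 5: f = 1.17 cm/hr

1.17


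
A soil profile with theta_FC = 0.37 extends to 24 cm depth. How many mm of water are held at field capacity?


Step 1: Water (mm) = theta_FC * depth (cm) * 10
Step 2: Water = 0.37 * 24 * 10
Step 3: Water = 88.8 mm

88.8


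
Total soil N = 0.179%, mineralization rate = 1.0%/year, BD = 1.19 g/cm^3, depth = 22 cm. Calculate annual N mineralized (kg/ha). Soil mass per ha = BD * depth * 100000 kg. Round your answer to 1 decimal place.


Step 1: Soil mass per ha = BD * depth * 100000 = 1.19 * 22 * 100000 = 2618000 kg
Step 2: Total N pool = soil mass * N%/100 = 2618000 * 0.179/100 = 4686.22 kg/ha
Step 3: N mineralized = N pool * rate%/100 = 4686.22 * 1.0/100 = 46.9 kg/ha/yr

46.9


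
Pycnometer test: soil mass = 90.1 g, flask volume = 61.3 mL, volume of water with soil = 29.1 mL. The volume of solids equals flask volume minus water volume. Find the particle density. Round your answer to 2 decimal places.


Step 1: Volume of solids = flask volume - water volume with soil
Step 2: V_solids = 61.3 - 29.1 = 32.2 mL
Step 3: Particle density = mass / V_solids = 90.1 / 32.2 = 2.8 g/cm^3

2.8


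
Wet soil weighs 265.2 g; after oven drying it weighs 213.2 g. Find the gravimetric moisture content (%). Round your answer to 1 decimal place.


Step 1: Water mass = wet - dry = 265.2 - 213.2 = 52.0 g
Step 2: w = 100 * water mass / dry mass
Step 3: w = 100 * 52.0 / 213.2 = 24.4%

24.4


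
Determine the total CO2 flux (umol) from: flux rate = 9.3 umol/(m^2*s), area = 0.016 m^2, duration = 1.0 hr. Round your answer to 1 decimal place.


Step 1: Convert time to seconds: 1.0 hr * 3600 = 3600.0 s
Step 2: Total = flux * area * time_s
Step 3: Total = 9.3 * 0.016 * 3600.0
Step 4: Total = 535.7 umol

535.7


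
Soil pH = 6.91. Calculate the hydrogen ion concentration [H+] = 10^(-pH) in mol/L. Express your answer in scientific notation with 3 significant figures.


Step 1: [H+] = 10^(-pH)
Step 2: [H+] = 10^(-6.91)
Step 3: [H+] = 1.23e-07 mol/L

1.23e-07


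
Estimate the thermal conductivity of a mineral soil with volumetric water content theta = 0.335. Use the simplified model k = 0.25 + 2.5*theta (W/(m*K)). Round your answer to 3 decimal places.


Step 1: k = 0.25 + 2.5 * theta
Step 2: k = 0.25 + 2.5 * 0.335
Step 3: k = 0.25 + 0.838
Step 4: k = 1.088 W/(m*K)

1.088


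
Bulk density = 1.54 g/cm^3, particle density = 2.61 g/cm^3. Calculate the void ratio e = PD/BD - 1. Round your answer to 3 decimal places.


Step 1: e = PD / BD - 1
Step 2: e = 2.61 / 1.54 - 1
Step 3: e = 1.69481 - 1
Step 4: e = 0.695

0.695


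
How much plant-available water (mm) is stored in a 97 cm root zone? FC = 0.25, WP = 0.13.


Step 1: Available water = (FC - WP) * depth * 10
Step 2: AW = (0.25 - 0.13) * 97 * 10
Step 3: AW = 0.12 * 97 * 10
Step 4: AW = 116.4 mm

116.4


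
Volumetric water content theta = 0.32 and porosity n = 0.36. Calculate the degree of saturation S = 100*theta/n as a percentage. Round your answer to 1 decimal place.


Step 1: S = 100 * theta_v / n
Step 2: S = 100 * 0.32 / 0.36
Step 3: S = 88.9%

88.9


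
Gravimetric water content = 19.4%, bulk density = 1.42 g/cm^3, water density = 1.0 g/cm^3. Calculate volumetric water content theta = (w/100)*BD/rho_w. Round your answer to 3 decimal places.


Step 1: theta = (w / 100) * BD / rho_w
Step 2: theta = (19.4 / 100) * 1.42 / 1.0
Step 3: theta = 0.194 * 1.42
Step 4: theta = 0.275

0.275


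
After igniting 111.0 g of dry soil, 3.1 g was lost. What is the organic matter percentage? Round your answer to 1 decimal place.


Step 1: OM% = 100 * LOI / sample mass
Step 2: OM = 100 * 3.1 / 111.0
Step 3: OM = 2.8%

2.8


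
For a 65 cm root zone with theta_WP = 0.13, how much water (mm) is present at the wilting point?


Step 1: Water (mm) = theta_WP * depth * 10
Step 2: Water = 0.13 * 65 * 10
Step 3: Water = 84.5 mm

84.5


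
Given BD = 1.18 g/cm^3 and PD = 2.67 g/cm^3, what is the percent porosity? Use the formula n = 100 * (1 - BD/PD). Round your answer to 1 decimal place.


Step 1: Formula: n = 100 * (1 - BD / PD)
Step 2: n = 100 * (1 - 1.18 / 2.67)
Step 3: n = 100 * (1 - 0.44195)
Step 4: n = 55.8%

55.8


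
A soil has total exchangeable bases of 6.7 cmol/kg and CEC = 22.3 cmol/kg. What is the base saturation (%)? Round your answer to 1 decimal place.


Step 1: BS = 100 * (sum of bases) / CEC
Step 2: BS = 100 * 6.7 / 22.3
Step 3: BS = 30.0%

30.0


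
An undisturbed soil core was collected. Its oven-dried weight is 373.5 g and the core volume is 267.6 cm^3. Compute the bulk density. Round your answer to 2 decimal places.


Step 1: Identify the formula: BD = dry mass / volume
Step 2: Substitute values: BD = 373.5 / 267.6
Step 3: BD = 1.4 g/cm^3

1.4
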